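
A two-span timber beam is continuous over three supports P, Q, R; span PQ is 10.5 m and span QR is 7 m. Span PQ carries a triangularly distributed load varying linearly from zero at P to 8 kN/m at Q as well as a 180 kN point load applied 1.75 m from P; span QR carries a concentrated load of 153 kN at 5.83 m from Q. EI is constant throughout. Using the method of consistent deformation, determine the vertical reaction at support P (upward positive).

R_P = 148.6 kN

Take M_Q as the redundant. Released structure: two simple spans PQ and QR with a hinge at Q.
End slopes at the hinge Q, treating each span as simply supported:
  span PQ: triangular load, peak 8: w₀L³/(45EI) = 205.8/EI
  span PQ: point load 180 at a = 1.75: Pab(L + a)/(6LEI) = 535.9/EI
  span QR: point load 153 at a = 5.83: Pab(L + b)/(6LEI) = 203/EI
  relative rotation θ_0 = (741.7 + 203)/EI = 944.7/EI
A unit hogging moment at Q produces rotation L₁/(3EI) + L₂/(3EI) = 5.833/EI.
Slope continuity at Q: θ_0 = M_Q·5.833/EI, so M_Q = 944.7/5.833 = 162 kN·m (hogging).
Span PQ, ΣM about P with M_Q applied at Q: R_Q^{PQ}·10.5 = 609 + 162, so R_Q^{PQ} = 73.42 kN and R_P = 222 − 73.42 = 148.6 kN.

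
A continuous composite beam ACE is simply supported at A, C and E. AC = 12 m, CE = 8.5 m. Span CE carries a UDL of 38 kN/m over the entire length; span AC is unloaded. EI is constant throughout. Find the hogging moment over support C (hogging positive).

M_C = 142.3 kN·m

Release continuity at C by inserting a hinge; the redundant is the internal moment M_C. The primary structure is two simply-supported spans AC and CE.
Discontinuity in slope at C on the released structure — sum the simple-span end rotations:
  span CE: UDL 38: wL³/(24EI) = 972.4/EI
  relative rotation θ_0 = (0 + 972.4)/EI = 972.4/EI
A unit hogging moment at C produces rotation L₁/(3EI) + L₂/(3EI) = 6.833/EI.
Compatibility: M_C·(L₁+L₂)/(3EI) = θ_0, giving M_C = 142.3 kN·m (hogging).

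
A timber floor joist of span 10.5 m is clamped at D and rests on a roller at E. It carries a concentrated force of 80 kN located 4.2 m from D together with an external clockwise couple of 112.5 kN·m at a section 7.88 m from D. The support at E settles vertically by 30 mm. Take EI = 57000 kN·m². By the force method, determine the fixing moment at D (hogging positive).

Take the reaction at E as the redundant and release it; the primary structure is a cantilever fixed at D.
Primary-structure tip deflection at E by superposition:
  point load 80 at a = 4.2: Pa²(3L − a)/(6EI) = 6421/EI
  clockwise couple 112.5 at a = 7.88: M₀a(2L − a)/(2EI) = 5815/EI
  δ_0 = 12236/EI
Tip deflection under a unit load at E: L³/(3EI) = 385.9/EI.
With EI = 57000 kN·m²: δ_0 = 0.21467 m and δ_{EE} = 0.00677 m/kN.
Compatibility — the beam at E must follow the support down by 0.03 m: δ_0 − R_E·δ_{EE} = 0.03, so R_E = (0.21467 − 0.03)/0.00677 = 27.28 kN.
Moment equilibrium about D: M_D = Σ(load moments about D) − R_E·L = 448.5 − 27.28×10.5 = 162.1 kN·m.

M_D = 162.1 kN·m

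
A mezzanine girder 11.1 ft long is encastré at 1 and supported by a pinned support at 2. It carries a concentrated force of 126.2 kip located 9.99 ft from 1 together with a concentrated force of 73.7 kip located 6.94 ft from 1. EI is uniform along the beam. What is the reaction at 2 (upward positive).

R_2 = 141.5 kip

Take the reaction at 2 as the redundant and release it; the primary structure is a cantilever fixed at 1.
Primary-structure tip deflection at 2 by superposition:
  point load 126.2 at a = 9.99: Pa²(3L − a)/(6EI) = 48931/EI
  point load 73.7 at a = 6.94: Pa²(3L − a)/(6EI) = 15595/EI
  δ_0 = 64526/EI
Tip deflection under a unit load at 2: L³/(3EI) = 455.9/EI.
Compatibility at 2: δ_0 − R_2·δ_{22} = 0, so R_2 = 64526/455.9 = 141.5 kip.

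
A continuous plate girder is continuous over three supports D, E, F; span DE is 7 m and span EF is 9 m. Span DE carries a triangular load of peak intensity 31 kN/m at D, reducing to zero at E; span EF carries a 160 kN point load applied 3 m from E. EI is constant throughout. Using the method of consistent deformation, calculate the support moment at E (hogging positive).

Release continuity at E by inserting a hinge; the redundant is the internal moment M_E. The primary structure is two simply-supported spans DE and EF.
End slopes at the hinge E, treating each span as simply supported:
  span DE: triangular load, peak 31: 7w₀L³/(360EI) = 206.8/EI
  span EF: point load 160 at a = 3: Pab(L + b)/(6LEI) = 800/EI
  relative rotation θ_0 = (206.8 + 800)/EI = 1007/EI
A unit hogging moment at E produces rotation L₁/(3EI) + L₂/(3EI) = 5.333/EI.
Slope continuity at E: θ_0 = M_E·5.333/EI, so M_E = 1007/5.333 = 188.8 kN·m (hogging).

M_E = 188.8 kN·m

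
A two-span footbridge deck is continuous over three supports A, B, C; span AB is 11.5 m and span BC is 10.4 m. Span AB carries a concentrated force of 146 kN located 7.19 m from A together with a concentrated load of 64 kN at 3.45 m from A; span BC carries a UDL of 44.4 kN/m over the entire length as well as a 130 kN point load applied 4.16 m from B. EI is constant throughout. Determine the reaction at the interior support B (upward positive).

R_B = 534.5 kN

Release continuity at B by inserting a hinge; the redundant is the internal moment M_B. The primary structure is two simply-supported spans AB and BC.
End slopes at the hinge B, treating each span as simply supported:
  span AB: point load 146 at a = 7.19: Pab(L + a)/(6LEI) = 1226/EI
  span AB: point load 64 at a = 3.45: Pab(L + a)/(6LEI) = 385.1/EI
  span BC: UDL 44.4: wL³/(24EI) = 2081/EI
  span BC: point load 130 at a = 4.16: Pab(L + b)/(6LEI) = 899.9/EI
  relative rotation θ_0 = (1611 + 2981)/EI = 4592/EI
A unit hogging moment at B produces rotation L₁/(3EI) + L₂/(3EI) = 7.3/EI.
Slope continuity at B: θ_0 = M_B·7.3/EI, so M_B = 4592/7.3 = 629 kN·m (hogging).
Span AB, ΣM about A with M_B applied at B: R_B^{AB}·11.5 = 1271 + 629, so R_B^{AB} = 165.2 kN and R_A = 210 − 165.2 = 44.82 kN.
Span BC, ΣM about C: R_B^{BC}·10.4 = 3212 + 629, so R_B^{BC} = 369.4 kN and R_C = 591.8 − 369.4 = 222.4 kN.
R_B = 165.2 + 369.4 = 534.5 kN.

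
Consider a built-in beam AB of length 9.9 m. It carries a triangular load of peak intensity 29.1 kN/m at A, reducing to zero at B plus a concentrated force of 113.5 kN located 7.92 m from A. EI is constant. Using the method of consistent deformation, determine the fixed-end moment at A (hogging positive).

Take the two fixed-end moments M_A, M_B as redundants; the released structure is the simple span AB.
End rotations of the released simple span under the applied load (×1/EI):
  at A: triangular load, peak 29.1: w₀L³/(45EI) = 627.5/EI
  at B: triangular load, peak 29.1: 7w₀L³/(360EI) = 549/EI
  at A: point load 113.5 at a = 7.92: Pab(L + b)/(6LEI) = 356/EI
  at B: point load 113.5 at a = 7.92: Pab(L + a)/(6LEI) = 534/EI
  θ_A0 = 983.4/EI,  θ_B0 = 1083/EI
Flexibility coefficients: a unit moment at one end gives L/(3EI) there and L/(6EI) at the far end, so f₁₁ = f₂₂ = 3.3/EI and f₁₂ = f₂₁ = 1.65/EI.
Compatibility — zero rotation at each built-in end:
  3.3 M_A + 1.65 M_B = 983.4
  1.65 M_A + 3.3 M_B = 1083
Solving the pair gives M_A = 178.6 kN·m and M_B = 238.9 kN·m (hogging).

M_A = 178.6 kN·m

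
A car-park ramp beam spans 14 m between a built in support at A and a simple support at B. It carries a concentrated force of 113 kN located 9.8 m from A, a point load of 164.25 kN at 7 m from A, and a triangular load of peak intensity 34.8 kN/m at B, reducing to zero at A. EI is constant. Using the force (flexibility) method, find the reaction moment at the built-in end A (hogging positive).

Choose R_B as the redundant. The primary structure is the cantilever fixed at A.
Deflection at B on the released cantilever, summing each load's contribution:
  point load 113 at a = 9.8: Pa²(3L − a)/(6EI) = 58242/EI
  point load 164.25 at a = 7: Pa²(3L − a)/(6EI) = 46948/EI
  triangular load, peak 34.8 at the free end: 11w₀L⁴/(120EI) = 122547/EI
  δ_0 = 227737/EI
Flexibility coefficient — unit upward force at B: δ_{BB} = L³/(3EI) = 914.7/EI.
Compatibility at B: δ_0 − R_B·δ_{BB} = 0, so R_B = 227737/914.7 = 249 kN.
Moment equilibrium about A: M_A = Σ(load moments about A) − R_B·L = 4531 − 249×14 = 1045 kN·m.

M_A = 1045 kN·m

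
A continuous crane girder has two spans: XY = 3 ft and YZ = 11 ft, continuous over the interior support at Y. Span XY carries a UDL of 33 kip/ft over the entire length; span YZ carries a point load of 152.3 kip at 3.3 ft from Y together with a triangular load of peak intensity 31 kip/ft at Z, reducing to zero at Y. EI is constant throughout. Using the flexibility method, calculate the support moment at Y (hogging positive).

Release continuity at Y by inserting a hinge; the redundant is the internal moment M_Y. The primary structure is two simply-supported spans XY and YZ.
End slopes at the hinge Y, treating each span as simply supported:
  span XY: UDL 33: wL³/(24EI) = 37.12/EI
  span YZ: point load 152.3 at a = 3.3: Pab(L + b)/(6LEI) = 1096/EI
  span YZ: triangular load, peak 31: 7w₀L³/(360EI) = 802.3/EI
  relative rotation θ_0 = (37.12 + 1899)/EI = 1936/EI
A unit hogging moment at Y produces rotation L₁/(3EI) + L₂/(3EI) = 4.667/EI.
Slope continuity at Y: θ_0 = M_Y·4.667/EI, so M_Y = 1936/4.667 = 414.8 kip·ft (hogging).

M_Y = 414.8 kip·ft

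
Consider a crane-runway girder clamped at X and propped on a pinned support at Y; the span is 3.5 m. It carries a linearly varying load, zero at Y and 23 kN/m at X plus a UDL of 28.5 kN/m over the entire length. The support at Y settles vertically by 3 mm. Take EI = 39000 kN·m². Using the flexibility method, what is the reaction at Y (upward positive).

R_Y = 37.27 kN

Release the roller at Y. Primary structure: cantilever fixed at X.
Deflection at Y on the released cantilever, summing each load's contribution:
  triangular load, peak 23 at the fixed end: w₀L⁴/(30EI) = 115/EI
  UDL 28.5: wL⁴/(8EI) = 534.6/EI
  δ_0 = 649.6/EI
Tip deflection under a unit load at Y: L³/(3EI) = 14.29/EI.
With EI = 39000 kN·m²: δ_0 = 0.016658 m and δ_{YY} = 0.000366 m/kN.
Compatibility — the beam at Y must follow the support down by 0.003 m: δ_0 − R_Y·δ_{YY} = 0.003, so R_Y = (0.016658 − 0.003)/0.000366 = 37.27 kN.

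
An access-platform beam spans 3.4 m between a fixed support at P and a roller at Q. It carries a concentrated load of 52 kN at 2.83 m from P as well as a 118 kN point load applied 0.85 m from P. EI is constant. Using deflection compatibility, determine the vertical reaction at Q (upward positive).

R_Q = 49.19 kN

Choose R_Q as the redundant. The primary structure is the cantilever fixed at P.
Downward deflection at the released point Q due to the loads:
  point load 52 at a = 2.83: Pa²(3L − a)/(6EI) = 511.6/EI
  point load 118 at a = 0.85: Pa²(3L − a)/(6EI) = 132.9/EI
  δ_0 = 644.4/EI
Flexibility coefficient — unit upward force at Q: δ_{QQ} = L³/(3EI) = 13.1/EI.
The prop prevents deflection at Q: R_Q = δ_0/δ_{QQ} = 644.4/13.1 = 49.19 kN.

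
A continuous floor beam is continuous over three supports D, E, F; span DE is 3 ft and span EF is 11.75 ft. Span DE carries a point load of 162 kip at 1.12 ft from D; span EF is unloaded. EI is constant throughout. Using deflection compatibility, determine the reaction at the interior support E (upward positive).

Insert a hinge at E; M_E is the redundant, and each span becomes simply supported.
Discontinuity in slope at E on the released structure — sum the simple-span end rotations:
  span DE: point load 162 at a = 1.12: Pab(L + a)/(6LEI) = 78.08/EI
  relative rotation θ_0 = (78.08 + 0)/EI = 78.08/EI
A unit hogging moment at E produces rotation L₁/(3EI) + L₂/(3EI) = 4.917/EI.
Slope continuity at E: θ_0 = M_E·4.917/EI, so M_E = 78.08/4.917 = 15.88 kip·ft (hogging).
Span DE, ΣM about D with M_E applied at E: R_E^{DE}·3 = 181.4 + 15.88, so R_E^{DE} = 65.77 kip and R_D = 162 − 65.77 = 96.23 kip.
Span EF, ΣM about F: R_E^{EF}·11.75 = 0 + 15.88, so R_E^{EF} = 1.351 kip and R_F = 0 − 1.351 = -1.351 kip.
R_E = 65.77 + 1.351 = 67.12 kip.

R_E = 67.12 kip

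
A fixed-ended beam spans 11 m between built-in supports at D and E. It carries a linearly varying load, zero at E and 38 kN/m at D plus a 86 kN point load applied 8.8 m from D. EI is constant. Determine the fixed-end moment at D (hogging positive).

Release both end moments; the primary structure is a simply-supported span DE with redundants M_D and M_E.
On the primary (simply-supported) span, the end slopes from the loading are:
  at D: triangular load, peak 38: w₀L³/(45EI) = 1124/EI
  at E: triangular load, peak 38: 7w₀L³/(360EI) = 983.5/EI
  at D: point load 86 at a = 8.8: Pab(L + b)/(6LEI) = 333/EI
  at E: point load 86 at a = 8.8: Pab(L + a)/(6LEI) = 499.5/EI
  θ_D0 = 1457/EI,  θ_E0 = 1483/EI
Flexibility coefficients: a unit moment at one end gives L/(3EI) there and L/(6EI) at the far end, so f₁₁ = f₂₂ = 3.667/EI and f₁₂ = f₂₁ = 1.833/EI.
Compatibility — zero rotation at each built-in end:
  3.667 M_D + 1.833 M_E = 1457
  1.833 M_D + 3.667 M_E = 1483
Solving the pair gives M_D = 260.2 kN·m and M_E = 274.4 kN·m (hogging).

M_D = 260.2 kN·m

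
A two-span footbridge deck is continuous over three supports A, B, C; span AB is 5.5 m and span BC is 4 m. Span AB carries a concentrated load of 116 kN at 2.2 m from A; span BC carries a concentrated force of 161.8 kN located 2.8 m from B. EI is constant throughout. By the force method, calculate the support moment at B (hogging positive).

M_B = 99.25 kN·m

Take M_B as the redundant. Released structure: two simple spans AB and BC with a hinge at B.
Rotations at B on the released spans (each span's end-slope, ×1/EI):
  span AB: point load 116 at a = 2.2: Pab(L + a)/(6LEI) = 196.5/EI
  span BC: point load 161.8 at a = 2.8: Pab(L + b)/(6LEI) = 117.8/EI
  relative rotation θ_0 = (196.5 + 117.8)/EI = 314.3/EI
A unit hogging moment at B produces rotation L₁/(3EI) + L₂/(3EI) = 3.167/EI.
Slope continuity at B: θ_0 = M_B·3.167/EI, so M_B = 314.3/3.167 = 99.25 kN·m (hogging).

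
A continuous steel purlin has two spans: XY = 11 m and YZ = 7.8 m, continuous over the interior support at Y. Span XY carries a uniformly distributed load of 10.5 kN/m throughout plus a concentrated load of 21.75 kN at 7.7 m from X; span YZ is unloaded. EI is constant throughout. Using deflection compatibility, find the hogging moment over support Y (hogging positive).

Release continuity at Y by inserting a hinge; the redundant is the internal moment M_Y. The primary structure is two simply-supported spans XY and YZ.
Discontinuity in slope at Y on the released structure — sum the simple-span end rotations:
  span XY: UDL 10.5: wL³/(24EI) = 582.3/EI
  span XY: point load 21.75 at a = 7.7: Pab(L + a)/(6LEI) = 156.6/EI
  relative rotation θ_0 = (738.9 + 0)/EI = 738.9/EI
A unit hogging moment at Y produces rotation L₁/(3EI) + L₂/(3EI) = 6.267/EI.
Slope continuity at Y: θ_0 = M_Y·6.267/EI, so M_Y = 738.9/6.267 = 117.9 kN·m (hogging).

M_Y = 117.9 kN·m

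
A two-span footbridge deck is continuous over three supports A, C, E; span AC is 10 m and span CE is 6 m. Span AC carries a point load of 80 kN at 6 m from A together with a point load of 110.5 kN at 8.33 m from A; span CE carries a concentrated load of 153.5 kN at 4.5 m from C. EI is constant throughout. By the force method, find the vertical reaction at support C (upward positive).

R_C = 238.3 kN

Insert a hinge at C; M_C is the redundant, and each span becomes simply supported.
Discontinuity in slope at C on the released structure — sum the simple-span end rotations:
  span AC: point load 80 at a = 6: Pab(L + a)/(6LEI) = 512/EI
  span AC: point load 110.5 at a = 8.33: Pab(L + a)/(6LEI) = 469.6/EI
  span CE: point load 153.5 at a = 4.5: Pab(L + b)/(6LEI) = 215.9/EI
  relative rotation θ_0 = (981.6 + 215.9)/EI = 1197/EI
A unit hogging moment at C produces rotation L₁/(3EI) + L₂/(3EI) = 5.333/EI.
Compatibility: M_C·(L₁+L₂)/(3EI) = θ_0, giving M_C = 224.5 kN·m (hogging).
Span AC, ΣM about A with M_C applied at C: R_C^{AC}·10 = 1400 + 224.5, so R_C^{AC} = 162.5 kN and R_A = 190.5 − 162.5 = 28 kN.
Span CE, ΣM about E: R_C^{CE}·6 = 230.2 + 224.5, so R_C^{CE} = 75.8 kN and R_E = 153.5 − 75.8 = 77.7 kN.
R_C = 162.5 + 75.8 = 238.3 kN.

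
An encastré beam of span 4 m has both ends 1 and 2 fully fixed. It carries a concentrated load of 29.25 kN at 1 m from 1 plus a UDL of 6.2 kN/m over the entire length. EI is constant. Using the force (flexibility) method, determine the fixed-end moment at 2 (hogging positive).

M_2 = 13.75 kN·m

Release both end moments; the primary structure is a simply-supported span 12 with redundants M_1 and M_2.
On the primary (simply-supported) span, the end slopes from the loading are:
  at 1: point load 29.25 at a = 1: Pab(L + b)/(6LEI) = 25.59/EI
  at 2: point load 29.25 at a = 1: Pab(L + a)/(6LEI) = 18.28/EI
  at 1: UDL 6.2: wL³/(24EI) = 16.53/EI
  at 2: UDL 6.2: wL³/(24EI) = 16.53/EI
  θ_10 = 42.13/EI,  θ_20 = 34.81/EI
Flexibility coefficients: a unit moment at one end gives L/(3EI) there and L/(6EI) at the far end, so f₁₁ = f₂₂ = 1.333/EI and f₁₂ = f₂₁ = 0.6667/EI.
Compatibility — zero rotation at each built-in end:
  1.333 M_1 + 0.6667 M_2 = 42.13
  0.6667 M_1 + 1.333 M_2 = 34.81
Solving the pair gives M_1 = 24.72 kN·m and M_2 = 13.75 kN·m (hogging).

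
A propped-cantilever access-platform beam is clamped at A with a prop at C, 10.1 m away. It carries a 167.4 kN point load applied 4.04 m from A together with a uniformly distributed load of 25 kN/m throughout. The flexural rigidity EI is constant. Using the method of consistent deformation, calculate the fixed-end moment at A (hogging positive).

M_A = 643.4 kN·m

Choose R_C as the redundant. The primary structure is the cantilever fixed at A.
Primary-structure tip deflection at C by superposition:
  point load 167.4 at a = 4.04: Pa²(3L − a)/(6EI) = 11958/EI
  UDL 25: wL⁴/(8EI) = 32519/EI
  δ_0 = 44477/EI
Flexibility coefficient — unit upward force at C: δ_{CC} = L³/(3EI) = 343.4/EI.
Compatibility at C: δ_0 − R_C·δ_{CC} = 0, so R_C = 44477/343.4 = 129.5 kN.
Moment equilibrium about A: M_A = Σ(load moments about A) − R_C·L = 1951 − 129.5×10.1 = 643.4 kN·m.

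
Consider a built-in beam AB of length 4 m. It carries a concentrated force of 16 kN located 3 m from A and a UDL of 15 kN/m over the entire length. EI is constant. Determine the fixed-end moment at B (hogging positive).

M_B = 29 kN·m

Take the two fixed-end moments M_A, M_B as redundants; the released structure is the simple span AB.
Simple-span end rotations at A and B under the given loads:
  at A: point load 16 at a = 3: Pab(L + b)/(6LEI) = 10/EI
  at B: point load 16 at a = 3: Pab(L + a)/(6LEI) = 14/EI
  at A: UDL 15: wL³/(24EI) = 40/EI
  at B: UDL 15: wL³/(24EI) = 40/EI
  θ_A0 = 50/EI,  θ_B0 = 54/EI
Flexibility coefficients: a unit moment at one end gives L/(3EI) there and L/(6EI) at the far end, so f₁₁ = f₂₂ = 1.333/EI and f₁₂ = f₂₁ = 0.6667/EI.
Compatibility — zero rotation at each built-in end:
  1.333 M_A + 0.6667 M_B = 50
  0.6667 M_A + 1.333 M_B = 54
Solving the pair gives M_A = 23 kN·m and M_B = 29 kN·m (hogging).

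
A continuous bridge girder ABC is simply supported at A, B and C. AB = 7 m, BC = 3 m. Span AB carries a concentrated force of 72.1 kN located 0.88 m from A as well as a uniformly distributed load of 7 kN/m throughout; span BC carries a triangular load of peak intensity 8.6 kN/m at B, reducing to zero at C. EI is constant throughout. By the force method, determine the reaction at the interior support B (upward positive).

R_B = 67.6 kN

Insert a hinge at B; M_B is the redundant, and each span becomes simply supported.
End slopes at the hinge B, treating each span as simply supported:
  span AB: point load 72.1 at a = 0.88: Pab(L + a)/(6LEI) = 72.85/EI
  span AB: UDL 7: wL³/(24EI) = 100/EI
  span BC: triangular load, peak 8.6: w₀L³/(45EI) = 5.16/EI
  relative rotation θ_0 = (172.9 + 5.16)/EI = 178.1/EI
A unit hogging moment at B produces rotation L₁/(3EI) + L₂/(3EI) = 3.333/EI.
Slope continuity at B: θ_0 = M_B·3.333/EI, so M_B = 178.1/3.333 = 53.42 kN·m (hogging).
Span AB, ΣM about A with M_B applied at B: R_B^{AB}·7 = 234.9 + 53.42, so R_B^{AB} = 41.19 kN and R_A = 121.1 − 41.19 = 79.91 kN.
Span BC, ΣM about C: R_B^{BC}·3 = 25.8 + 53.42, so R_B^{BC} = 26.41 kN and R_C = 12.9 − 26.41 = -13.51 kN.
R_B = 41.19 + 26.41 = 67.6 kN.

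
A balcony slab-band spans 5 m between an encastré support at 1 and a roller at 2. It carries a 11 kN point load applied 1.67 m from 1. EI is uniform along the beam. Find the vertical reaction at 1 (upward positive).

Take the reaction at 2 as the redundant and release it; the primary structure is a cantilever fixed at 1.
Downward deflection at the released point 2 due to the loads:
  point load 11 at a = 1.67: Pa²(3L − a)/(6EI) = 68.16/EI
Tip deflection under a unit load at 2: L³/(3EI) = 41.67/EI.
Compatibility at 2: δ_0 − R_2·δ_{22} = 0, so R_2 = 68.16/41.67 = 1.636 kN.
Vertical equilibrium: R_1 = ΣP − R_2 = 11 − 1.636 = 9.364 kN.

R_1 = 9.364 kN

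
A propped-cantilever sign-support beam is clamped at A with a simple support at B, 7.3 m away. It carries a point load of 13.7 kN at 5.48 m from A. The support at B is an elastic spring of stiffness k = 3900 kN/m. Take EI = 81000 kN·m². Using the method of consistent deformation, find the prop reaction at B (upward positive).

R_B = 7.484 kN

Choose R_B as the redundant. The primary structure is the cantilever fixed at A.
Free-end deflection of the primary structure under the applied loading (downward +):
  point load 13.7 at a = 5.48: Pa²(3L − a)/(6EI) = 1126/EI
Flexibility coefficient — unit upward force at B: δ_{BB} = L³/(3EI) = 129.7/EI.
With EI = 81000 kN·m²: δ_0 = 0.0139 m and δ_{BB} = 0.001601 m/kN.
Compatibility — the spring shortens by R_B/k under the reaction it provides: δ_0 − R_B·δ_{BB} = R_B/k. With 1/k = 0.000256 m/kN, R_B = δ_0 / (δ_{BB} + 1/k) = 0.0139 / (0.001601 + 0.000256) = 7.484 kN.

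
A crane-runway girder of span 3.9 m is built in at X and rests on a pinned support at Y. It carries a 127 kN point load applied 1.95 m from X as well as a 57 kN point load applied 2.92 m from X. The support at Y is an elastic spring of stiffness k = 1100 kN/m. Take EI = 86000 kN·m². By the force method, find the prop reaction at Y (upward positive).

R_Y = 15.27 kN

Remove the prop at Y; the released (primary) structure is a cantilever built in at X.
Free-end deflection of the primary structure under the applied loading (downward +):
  point load 127 at a = 1.95: Pa²(3L − a)/(6EI) = 784.7/EI
  point load 57 at a = 2.92: Pa²(3L − a)/(6EI) = 711.2/EI
  δ_0 = 1496/EI
Tip deflection under a unit load at Y: L³/(3EI) = 19.77/EI.
With EI = 86000 kN·m²: δ_0 = 0.017395 m and δ_{YY} = 0.00023 m/kN.
Compatibility — the spring shortens by R_Y/k under the reaction it provides: δ_0 − R_Y·δ_{YY} = R_Y/k. With 1/k = 0.000909 m/kN, R_Y = δ_0 / (δ_{YY} + 1/k) = 0.017395 / (0.00023 + 0.000909) = 15.27 kN.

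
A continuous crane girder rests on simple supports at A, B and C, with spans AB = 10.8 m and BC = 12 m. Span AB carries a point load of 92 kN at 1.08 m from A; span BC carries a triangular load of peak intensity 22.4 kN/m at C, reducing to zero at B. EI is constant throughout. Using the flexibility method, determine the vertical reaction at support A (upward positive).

R_A = 71.47 kN

Take M_B as the redundant. Released structure: two simple spans AB and BC with a hinge at B.
End slopes at the hinge B, treating each span as simply supported:
  span AB: point load 92 at a = 1.08: Pab(L + a)/(6LEI) = 177.1/EI
  span BC: triangular load, peak 22.4: 7w₀L³/(360EI) = 752.6/EI
  relative rotation θ_0 = (177.1 + 752.6)/EI = 929.7/EI
A unit hogging moment at B produces rotation L₁/(3EI) + L₂/(3EI) = 7.6/EI.
Compatibility: M_B·(L₁+L₂)/(3EI) = θ_0, giving M_B = 122.3 kN·m (hogging).
Span AB, ΣM about A with M_B applied at B: R_B^{AB}·10.8 = 99.36 + 122.3, so R_B^{AB} = 20.53 kN and R_A = 92 − 20.53 = 71.47 kN.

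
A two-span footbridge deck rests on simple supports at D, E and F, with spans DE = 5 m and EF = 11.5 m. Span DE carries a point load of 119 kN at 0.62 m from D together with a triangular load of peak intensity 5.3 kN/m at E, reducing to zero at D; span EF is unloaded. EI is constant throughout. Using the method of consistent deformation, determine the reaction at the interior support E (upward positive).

R_E = 27.52 kN

Insert a hinge at E; M_E is the redundant, and each span becomes simply supported.
Discontinuity in slope at E on the released structure — sum the simple-span end rotations:
  span DE: point load 119 at a = 0.62: Pab(L + a)/(6LEI) = 60.54/EI
  span DE: triangular load, peak 5.3: w₀L³/(45EI) = 14.72/EI
  relative rotation θ_0 = (75.26 + 0)/EI = 75.26/EI
A unit hogging moment at E produces rotation L₁/(3EI) + L₂/(3EI) = 5.5/EI.
Slope continuity at E: θ_0 = M_E·5.5/EI, so M_E = 75.26/5.5 = 13.68 kN·m (hogging).
Span DE, ΣM about D with M_E applied at E: R_E^{DE}·5 = 117.9 + 13.68, so R_E^{DE} = 26.33 kN and R_D = 132.2 − 26.33 = 105.9 kN.
Span EF, ΣM about F: R_E^{EF}·11.5 = 0 + 13.68, so R_E^{EF} = 1.19 kN and R_F = 0 − 1.19 = -1.19 kN.
R_E = 26.33 + 1.19 = 27.52 kN.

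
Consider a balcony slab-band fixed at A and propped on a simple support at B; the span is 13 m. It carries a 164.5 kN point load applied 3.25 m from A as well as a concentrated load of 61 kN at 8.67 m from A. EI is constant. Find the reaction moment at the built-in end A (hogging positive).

M_A = 468.3 kN·m

Release the roller at B. Primary structure: cantilever fixed at A.
Deflection at B on the released cantilever, summing each load's contribution:
  point load 164.5 at a = 3.25: Pa²(3L − a)/(6EI) = 10353/EI
  point load 61 at a = 8.67: Pa²(3L − a)/(6EI) = 23179/EI
  δ_0 = 33531/EI
Tip deflection under a unit load at B: L³/(3EI) = 732.3/EI.
Compatibility at B: δ_0 − R_B·δ_{BB} = 0, so R_B = 33531/732.3 = 45.79 kN.
Moment equilibrium about A: M_A = Σ(load moments about A) − R_B·L = 1063 − 45.79×13 = 468.3 kN·m.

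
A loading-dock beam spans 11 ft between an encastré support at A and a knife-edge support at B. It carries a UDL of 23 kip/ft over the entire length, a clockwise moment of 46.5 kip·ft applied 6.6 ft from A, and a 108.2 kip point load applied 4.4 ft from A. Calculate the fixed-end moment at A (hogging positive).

Choose R_B as the redundant. The primary structure is the cantilever fixed at A.
Free-end deflection of the primary structure under the applied loading (downward +):
  UDL 23: wL⁴/(8EI) = 42093/EI
  clockwise couple 46.5 at a = 6.6: M₀a(2L − a)/(2EI) = 2363/EI
  point load 108.2 at a = 4.4: Pa²(3L − a)/(6EI) = 9985/EI
  δ_0 = 54441/EI
Flexibility coefficient — unit upward force at B: δ_{BB} = L³/(3EI) = 443.7/EI.
Compatibility at B: δ_0 − R_B·δ_{BB} = 0, so R_B = 54441/443.7 = 122.7 kip.
Moment equilibrium about A: M_A = Σ(load moments about A) − R_B·L = 1914 − 122.7×11 = 564.3 kip·ft.

M_A = 564.3 kip·ft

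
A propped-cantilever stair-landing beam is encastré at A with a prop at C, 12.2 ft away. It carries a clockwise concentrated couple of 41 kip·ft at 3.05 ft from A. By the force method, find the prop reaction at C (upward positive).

Remove the prop at C; the released (primary) structure is a cantilever built in at A.
Deflection at C on the released cantilever, summing each load's contribution:
  clockwise couple 41 at a = 3.05: M₀a(2L − a)/(2EI) = 1335/EI
Flexibility coefficient — unit upward force at C: δ_{CC} = L³/(3EI) = 605.3/EI.
Compatibility at C: δ_0 − R_C·δ_{CC} = 0, so R_C = 1335/605.3 = 2.205 kip.

R_C = 2.205 kip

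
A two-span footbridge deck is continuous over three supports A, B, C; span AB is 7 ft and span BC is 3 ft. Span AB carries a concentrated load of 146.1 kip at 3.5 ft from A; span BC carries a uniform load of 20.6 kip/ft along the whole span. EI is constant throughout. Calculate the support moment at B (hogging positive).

M_B = 141.2 kip·ft

Insert a hinge at B; M_B is the redundant, and each span becomes simply supported.
Rotations at B on the released spans (each span's end-slope, ×1/EI):
  span AB: point load 146.1 at a = 3.5: Pab(L + a)/(6LEI) = 447.4/EI
  span BC: UDL 20.6: wL³/(24EI) = 23.18/EI
  relative rotation θ_0 = (447.4 + 23.18)/EI = 470.6/EI
A unit hogging moment at B produces rotation L₁/(3EI) + L₂/(3EI) = 3.333/EI.
Slope continuity at B: θ_0 = M_B·3.333/EI, so M_B = 470.6/3.333 = 141.2 kip·ft (hogging).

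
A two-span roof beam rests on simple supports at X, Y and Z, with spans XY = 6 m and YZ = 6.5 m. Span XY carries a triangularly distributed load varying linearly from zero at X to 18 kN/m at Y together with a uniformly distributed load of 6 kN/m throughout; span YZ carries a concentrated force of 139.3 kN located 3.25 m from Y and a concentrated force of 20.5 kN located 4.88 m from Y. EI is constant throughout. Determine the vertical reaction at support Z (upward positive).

Take M_Y as the redundant. Released structure: two simple spans XY and YZ with a hinge at Y.
Discontinuity in slope at Y on the released structure — sum the simple-span end rotations:
  span XY: triangular load, peak 18: w₀L³/(45EI) = 86.4/EI
  span XY: UDL 6: wL³/(24EI) = 54/EI
  span YZ: point load 139.3 at a = 3.25: Pab(L + b)/(6LEI) = 367.8/EI
  span YZ: point load 20.5 at a = 4.88: Pab(L + b)/(6LEI) = 33.74/EI
  relative rotation θ_0 = (140.4 + 401.6)/EI = 542/EI
A unit hogging moment at Y produces rotation L₁/(3EI) + L₂/(3EI) = 4.167/EI.
Compatibility: M_Y·(L₁+L₂)/(3EI) = θ_0, giving M_Y = 130.1 kN·m (hogging).
Span YZ, ΣM about Z: R_Y^{YZ}·6.5 = 485.9 + 130.1, so R_Y^{YZ} = 94.77 kN and R_Z = 159.8 − 94.77 = 65.03 kN.

R_Z = 65.03 kN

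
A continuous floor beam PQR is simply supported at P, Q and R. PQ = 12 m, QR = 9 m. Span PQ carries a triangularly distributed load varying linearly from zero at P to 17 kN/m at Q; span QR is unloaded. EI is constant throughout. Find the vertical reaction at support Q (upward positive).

Take M_Q as the redundant. Released structure: two simple spans PQ and QR with a hinge at Q.
End slopes at the hinge Q, treating each span as simply supported:
  span PQ: triangular load, peak 17: w₀L³/(45EI) = 652.8/EI
  relative rotation θ_0 = (652.8 + 0)/EI = 652.8/EI
A unit hogging moment at Q produces rotation L₁/(3EI) + L₂/(3EI) = 7/EI.
Slope continuity at Q: θ_0 = M_Q·7/EI, so M_Q = 652.8/7 = 93.26 kN·m (hogging).
Span PQ, ΣM about P with M_Q applied at Q: R_Q^{PQ}·12 = 816 + 93.26, so R_Q^{PQ} = 75.77 kN and R_P = 102 − 75.77 = 26.23 kN.
Span QR, ΣM about R: R_Q^{QR}·9 = 0 + 93.26, so R_Q^{QR} = 10.36 kN and R_R = 0 − 10.36 = -10.36 kN.
R_Q = 75.77 + 10.36 = 86.13 kN.

R_Q = 86.13 kN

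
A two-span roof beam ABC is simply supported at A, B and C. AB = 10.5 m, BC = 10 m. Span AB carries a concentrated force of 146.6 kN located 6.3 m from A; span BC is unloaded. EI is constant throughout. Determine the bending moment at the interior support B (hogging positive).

Insert a hinge at B; M_B is the redundant, and each span becomes simply supported.
Discontinuity in slope at B on the released structure — sum the simple-span end rotations:
  span AB: point load 146.6 at a = 6.3: Pab(L + a)/(6LEI) = 1034/EI
  relative rotation θ_0 = (1034 + 0)/EI = 1034/EI
A unit hogging moment at B produces rotation L₁/(3EI) + L₂/(3EI) = 6.833/EI.
Slope continuity at B: θ_0 = M_B·6.833/EI, so M_B = 1034/6.833 = 151.4 kN·m (hogging).

M_B = 151.4 kN·m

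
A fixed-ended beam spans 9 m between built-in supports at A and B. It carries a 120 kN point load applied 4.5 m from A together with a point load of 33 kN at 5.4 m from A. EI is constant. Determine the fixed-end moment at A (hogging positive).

Take the two fixed-end moments M_A, M_B as redundants; the released structure is the simple span AB.
End rotations of the released simple span under the applied load (×1/EI):
  at A: point load 120 at a = 4.5: Pab(L + b)/(6LEI) = 607.5/EI
  at B: point load 120 at a = 4.5: Pab(L + a)/(6LEI) = 607.5/EI
  at A: point load 33 at a = 5.4: Pab(L + b)/(6LEI) = 149.7/EI
  at B: point load 33 at a = 5.4: Pab(L + a)/(6LEI) = 171.1/EI
  θ_A0 = 757.2/EI,  θ_B0 = 778.6/EI
Flexibility coefficients: a unit moment at one end gives L/(3EI) there and L/(6EI) at the far end, so f₁₁ = f₂₂ = 3/EI and f₁₂ = f₂₁ = 1.5/EI.
Compatibility — zero rotation at each built-in end:
  3 M_A + 1.5 M_B = 757.2
  1.5 M_A + 3 M_B = 778.6
Solving the pair gives M_A = 163.5 kN·m and M_B = 177.8 kN·m (hogging).

M_A = 163.5 kN·m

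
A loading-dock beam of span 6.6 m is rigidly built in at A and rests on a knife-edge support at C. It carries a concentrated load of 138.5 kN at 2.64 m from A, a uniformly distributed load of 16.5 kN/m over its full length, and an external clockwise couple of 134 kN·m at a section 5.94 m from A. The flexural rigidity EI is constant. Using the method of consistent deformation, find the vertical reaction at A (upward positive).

R_A = 147.6 kN

Choose R_C as the redundant. The primary structure is the cantilever fixed at A.
Primary-structure tip deflection at C by superposition:
  point load 138.5 at a = 2.64: Pa²(3L − a)/(6EI) = 2761/EI
  UDL 16.5: wL⁴/(8EI) = 3914/EI
  clockwise couple 134 at a = 5.94: M₀a(2L − a)/(2EI) = 2889/EI
  δ_0 = 9564/EI
Flexibility coefficient — unit upward force at C: δ_{CC} = L³/(3EI) = 95.83/EI.
The prop prevents deflection at C: R_C = δ_0/δ_{CC} = 9564/95.83 = 99.8 kN.
Vertical equilibrium: R_A = ΣP − R_C = 247.4 − 99.8 = 147.6 kN.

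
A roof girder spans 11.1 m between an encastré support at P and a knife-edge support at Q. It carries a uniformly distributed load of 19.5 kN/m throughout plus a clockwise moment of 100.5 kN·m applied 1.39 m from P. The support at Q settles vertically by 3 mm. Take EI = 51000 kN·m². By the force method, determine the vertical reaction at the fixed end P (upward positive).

Take the reaction at Q as the redundant and release it; the primary structure is a cantilever fixed at P.
Primary-structure tip deflection at Q by superposition:
  UDL 19.5: wL⁴/(8EI) = 37003/EI
  clockwise couple 100.5 at a = 1.39: M₀a(2L − a)/(2EI) = 1454/EI
  δ_0 = 38456/EI
Flexibility coefficient — unit upward force at Q: δ_{QQ} = L³/(3EI) = 455.9/EI.
With EI = 51000 kN·m²: δ_0 = 0.75405 m and δ_{QQ} = 0.008939 m/kN.
Compatibility — the beam at Q must follow the support down by 0.003 m: δ_0 − R_Q·δ_{QQ} = 0.003, so R_Q = (0.75405 − 0.003)/0.008939 = 84.02 kN.
Vertical equilibrium: R_P = ΣP − R_Q = 216.4 − 84.02 = 132.4 kN.

R_P = 132.4 kN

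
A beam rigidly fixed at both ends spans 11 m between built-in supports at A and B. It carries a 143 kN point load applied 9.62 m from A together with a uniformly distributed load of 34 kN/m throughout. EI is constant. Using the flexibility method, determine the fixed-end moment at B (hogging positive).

M_B = 493.8 kN·m

Release both end moments; the primary structure is a simply-supported span AB with redundants M_A and M_B.
End rotations of the released simple span under the applied load (×1/EI):
  at A: point load 143 at a = 9.62: Pab(L + b)/(6LEI) = 356.1/EI
  at B: point load 143 at a = 9.62: Pab(L + a)/(6LEI) = 593.1/EI
  at A: UDL 34: wL³/(24EI) = 1886/EI
  at B: UDL 34: wL³/(24EI) = 1886/EI
  θ_A0 = 2242/EI,  θ_B0 = 2479/EI
Flexibility coefficients: a unit moment at one end gives L/(3EI) there and L/(6EI) at the far end, so f₁₁ = f₂₂ = 3.667/EI and f₁₂ = f₂₁ = 1.833/EI.
Compatibility — zero rotation at each built-in end:
  3.667 M_A + 1.833 M_B = 2242
  1.833 M_A + 3.667 M_B = 2479
Solving the pair gives M_A = 364.5 kN·m and M_B = 493.8 kN·m (hogging).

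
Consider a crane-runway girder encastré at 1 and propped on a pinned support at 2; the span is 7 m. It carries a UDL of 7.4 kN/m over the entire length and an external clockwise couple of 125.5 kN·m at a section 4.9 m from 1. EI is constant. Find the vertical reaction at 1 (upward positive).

Choose R_2 as the redundant. The primary structure is the cantilever fixed at 1.
Free-end deflection of the primary structure under the applied loading (downward +):
  UDL 7.4: wL⁴/(8EI) = 2221/EI
  clockwise couple 125.5 at a = 4.9: M₀a(2L − a)/(2EI) = 2798/EI
  δ_0 = 5019/EI
Tip deflection under a unit load at 2: L³/(3EI) = 114.3/EI.
The prop prevents deflection at 2: R_2 = δ_0/δ_{22} = 5019/114.3 = 43.9 kN.
Vertical equilibrium: R_1 = ΣP − R_2 = 51.8 − 43.9 = 7.902 kN.

R_1 = 7.902 kN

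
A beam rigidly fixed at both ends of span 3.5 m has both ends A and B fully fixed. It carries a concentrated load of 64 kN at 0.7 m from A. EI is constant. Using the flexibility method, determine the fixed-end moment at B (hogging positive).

Take the two fixed-end moments M_A, M_B as redundants; the released structure is the simple span AB.
Simple-span end rotations at A and B under the given loads:
  at A: point load 64 at a = 0.7: Pab(L + b)/(6LEI) = 37.63/EI
  at B: point load 64 at a = 0.7: Pab(L + a)/(6LEI) = 25.09/EI
  θ_A0 = 37.63/EI,  θ_B0 = 25.09/EI
Flexibility coefficients: a unit moment at one end gives L/(3EI) there and L/(6EI) at the far end, so f₁₁ = f₂₂ = 1.167/EI and f₁₂ = f₂₁ = 0.5833/EI.
Compatibility — zero rotation at each built-in end:
  1.167 M_A + 0.5833 M_B = 37.63
  0.5833 M_A + 1.167 M_B = 25.09
Solving the pair gives M_A = 28.67 kN·m and M_B = 7.168 kN·m (hogging).

M_B = 7.168 kN·m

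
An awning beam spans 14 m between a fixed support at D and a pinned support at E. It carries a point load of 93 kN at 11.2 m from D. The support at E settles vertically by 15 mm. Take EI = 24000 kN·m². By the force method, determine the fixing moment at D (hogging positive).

M_D = 130.5 kN·m

Take the reaction at E as the redundant and release it; the primary structure is a cantilever fixed at D.
Deflection at E on the released cantilever, summing each load's contribution:
  point load 93 at a = 11.2: Pa²(3L − a)/(6EI) = 59885/EI
Tip deflection under a unit load at E: L³/(3EI) = 914.7/EI.
With EI = 24000 kN·m²: δ_0 = 2.4952 m and δ_{EE} = 0.038111 m/kN.
Compatibility — the beam at E must follow the support down by 0.015 m: δ_0 − R_E·δ_{EE} = 0.015, so R_E = (2.4952 − 0.015)/0.038111 = 65.08 kN.
Moment equilibrium about D: M_D = Σ(load moments about D) − R_E·L = 1042 − 65.08×14 = 130.5 kN·m.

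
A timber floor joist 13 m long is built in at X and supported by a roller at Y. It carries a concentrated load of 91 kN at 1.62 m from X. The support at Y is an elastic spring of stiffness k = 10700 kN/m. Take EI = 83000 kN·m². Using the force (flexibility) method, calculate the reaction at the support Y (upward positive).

R_Y = 2.01 kN

Remove the prop at Y; the released (primary) structure is a cantilever built in at X.
Free-end deflection of the primary structure under the applied loading (downward +):
  point load 91 at a = 1.62: Pa²(3L − a)/(6EI) = 1488/EI
Tip deflection under a unit load at Y: L³/(3EI) = 732.3/EI.
With EI = 83000 kN·m²: δ_0 = 0.017926 m and δ_{YY} = 0.008823 m/kN.
Compatibility — the spring shortens by R_Y/k under the reaction it provides: δ_0 − R_Y·δ_{YY} = R_Y/k. With 1/k = 0.000093 m/kN, R_Y = δ_0 / (δ_{YY} + 1/k) = 0.017926 / (0.008823 + 0.000093) = 2.01 kN.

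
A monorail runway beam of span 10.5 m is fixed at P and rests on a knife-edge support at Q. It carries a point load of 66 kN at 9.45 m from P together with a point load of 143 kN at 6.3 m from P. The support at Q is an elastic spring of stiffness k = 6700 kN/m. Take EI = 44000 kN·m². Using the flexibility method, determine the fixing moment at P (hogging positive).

M_P = 307.3 kN·m

Release the roller at Q. Primary structure: cantilever fixed at P.
Primary-structure tip deflection at Q by superposition:
  point load 66 at a = 9.45: Pa²(3L − a)/(6EI) = 21660/EI
  point load 143 at a = 6.3: Pa²(3L − a)/(6EI) = 23838/EI
  δ_0 = 45498/EI
Flexibility coefficient — unit upward force at Q: δ_{QQ} = L³/(3EI) = 385.9/EI.
With EI = 44000 kN·m²: δ_0 = 1.034 m and δ_{QQ} = 0.00877 m/kN.
Compatibility — the spring shortens by R_Q/k under the reaction it provides: δ_0 − R_Q·δ_{QQ} = R_Q/k. With 1/k = 0.000149 m/kN, R_Q = δ_0 / (δ_{QQ} + 1/k) = 1.034 / (0.00877 + 0.000149) = 115.9 kN.
Moment equilibrium about P: M_P = Σ(load moments about P) − R_Q·L = 1525 − 115.9×10.5 = 307.3 kN·m.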